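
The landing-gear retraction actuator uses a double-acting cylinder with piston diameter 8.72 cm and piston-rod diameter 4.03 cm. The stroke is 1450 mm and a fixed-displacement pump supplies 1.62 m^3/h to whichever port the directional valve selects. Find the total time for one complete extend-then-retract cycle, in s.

Cap-side area A_cap = π/4 × (8.72 cm)² = 59.72 cm^2
Rod-side annular area A_ann = π/4 × (8.72² − 4.03²) = 46.96 cm^2
t_ext = A_cap·L/Q = 19.24 s
t_ret = A_ann·L/Q = 15.13 s
t_cycle = t_ext + t_ret

t ≈ 34.4 s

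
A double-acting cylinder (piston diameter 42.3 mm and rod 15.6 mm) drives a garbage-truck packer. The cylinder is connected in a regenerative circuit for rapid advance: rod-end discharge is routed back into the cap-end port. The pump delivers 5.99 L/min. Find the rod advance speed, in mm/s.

In regeneration the rod-end outflow joins the pump flow into the cap end, so the net volume the pump must supply per unit advance equals the rod cross-section area.
Rod cross-section A_rod = π/4 × (15.6 mm)² = 191.1 mm^2
v = Q_pump / A_rod

v ≈ 522 mm/s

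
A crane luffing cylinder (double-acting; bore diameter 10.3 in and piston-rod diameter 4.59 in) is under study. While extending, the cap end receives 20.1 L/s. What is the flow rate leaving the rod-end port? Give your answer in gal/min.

Q_out ≈ 255 gal/min

Cap-side area A_cap = π/4 × (10.3 in)² = 83.32 in^2
Rod-side annular area A_ann = π/4 × (10.3² − 4.59²) = 66.78 in^2
Piston speed v = Q_in/A_cap; rod-end outflow Q_out = v × A_ann = Q_in × A_ann/A_cap.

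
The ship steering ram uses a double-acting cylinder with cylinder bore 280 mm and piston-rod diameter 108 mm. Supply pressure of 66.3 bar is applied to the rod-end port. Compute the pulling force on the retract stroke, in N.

F ≈ 3.48e5 N

Rod-side annular area A_ann = π/4 × (280² − 108²) = 52410 mm^2
On retraction the pressure acts on the annular area (bore minus rod).
F = P × A_ann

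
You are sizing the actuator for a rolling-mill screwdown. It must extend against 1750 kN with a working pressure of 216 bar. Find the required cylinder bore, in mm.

Extension force acts on the full piston face: F = P × (π/4)D².
D = √(4F / (πP)) = √(4 × 1750 kN / (π × 216 bar))

D ≈ 321 mm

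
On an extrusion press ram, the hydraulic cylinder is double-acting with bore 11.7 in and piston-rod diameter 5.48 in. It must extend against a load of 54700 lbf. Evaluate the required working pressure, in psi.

P ≈ 509 psi

Cap-side area A_cap = π/4 × (11.7 in)² = 107.5 in^2
P = F / A = 54700 lbf / A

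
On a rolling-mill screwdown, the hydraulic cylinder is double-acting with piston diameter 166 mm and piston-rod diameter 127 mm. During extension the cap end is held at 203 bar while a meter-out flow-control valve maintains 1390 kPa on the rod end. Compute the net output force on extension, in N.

Cap-side area A_cap = π/4 × (166 mm)² = 21640 mm^2
Rod-side annular area A_ann = π/4 × (166² − 127²) = 8975 mm^2
Net thrust = P_cap·A_cap − P_rod·A_ann = 4.393e5 N − 12470 N

F ≈ 4.27e5 N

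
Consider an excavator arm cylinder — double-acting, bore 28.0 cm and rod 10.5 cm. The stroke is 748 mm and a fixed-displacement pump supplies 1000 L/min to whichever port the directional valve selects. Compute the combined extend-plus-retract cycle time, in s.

t ≈ 5.14 s

Cap-side area A_cap = π/4 × (28.0 cm)² = 615.8 cm^2
Rod-side annular area A_ann = π/4 × (28.0² − 10.5²) = 529.2 cm^2
t_ext = A_cap·L/Q = 2.763 s
t_ret = A_ann·L/Q = 2.375 s
t_cycle = t_ext + t_ret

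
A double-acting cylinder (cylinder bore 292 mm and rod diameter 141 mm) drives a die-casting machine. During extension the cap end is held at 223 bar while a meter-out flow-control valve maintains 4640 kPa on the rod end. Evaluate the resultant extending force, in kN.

Cap-side area A_cap = π/4 × (292 mm)² = 66970 mm^2
Rod-side annular area A_ann = π/4 × (292² − 141²) = 51350 mm^2
Net thrust = P_cap·A_cap − P_rod·A_ann = 1493 kN − 238.3 kN

F ≈ 1260 kN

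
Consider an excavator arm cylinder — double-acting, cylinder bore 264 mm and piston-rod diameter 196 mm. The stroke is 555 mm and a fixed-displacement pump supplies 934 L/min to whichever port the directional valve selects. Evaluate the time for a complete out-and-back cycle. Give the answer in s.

Cap-side area A_cap = π/4 × (264 mm)² = 54740 mm^2
Rod-side annular area A_ann = π/4 × (264² − 196²) = 24570 mm^2
t_ext = A_cap·L/Q = 1.952 s
t_ret = A_ann·L/Q = 0.8759 s
t_cycle = t_ext + t_ret

t ≈ 2.83 s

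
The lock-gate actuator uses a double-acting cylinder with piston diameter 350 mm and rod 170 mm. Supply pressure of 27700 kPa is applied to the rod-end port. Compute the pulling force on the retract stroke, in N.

F ≈ 2.04e6 N

Rod-side annular area A_ann = π/4 × (350² − 170²) = 73510 mm^2
On retraction the pressure acts on the annular area (bore minus rod).
F = P × A_ann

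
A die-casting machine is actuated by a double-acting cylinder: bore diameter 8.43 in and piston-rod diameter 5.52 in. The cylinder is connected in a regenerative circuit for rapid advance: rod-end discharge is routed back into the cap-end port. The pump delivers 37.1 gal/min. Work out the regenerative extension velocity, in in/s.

v ≈ 5.97 in/s

In regeneration the rod-end outflow joins the pump flow into the cap end, so the net volume the pump must supply per unit advance equals the rod cross-section area.
Rod cross-section A_rod = π/4 × (5.52 in)² = 23.93 in^2
v = Q_pump / A_rod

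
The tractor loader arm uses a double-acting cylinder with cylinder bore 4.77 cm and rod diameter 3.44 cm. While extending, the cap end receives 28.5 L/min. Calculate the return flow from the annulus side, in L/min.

Q_out ≈ 13.7 L/min

Cap-side area A_cap = π/4 × (4.77 cm)² = 17.87 cm^2
Rod-side annular area A_ann = π/4 × (4.77² − 3.44²) = 8.576 cm^2
Piston speed v = Q_in/A_cap; rod-end outflow Q_out = v × A_ann = Q_in × A_ann/A_cap.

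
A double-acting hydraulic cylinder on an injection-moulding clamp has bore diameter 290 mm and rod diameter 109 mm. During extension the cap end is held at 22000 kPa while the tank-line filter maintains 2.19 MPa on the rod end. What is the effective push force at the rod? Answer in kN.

Cap-side area A_cap = π/4 × (290 mm)² = 66050 mm^2
Rod-side annular area A_ann = π/4 × (290² − 109²) = 56720 mm^2
Net thrust = P_cap·A_cap − P_rod·A_ann = 1453 kN − 124.2 kN

F ≈ 1330 kN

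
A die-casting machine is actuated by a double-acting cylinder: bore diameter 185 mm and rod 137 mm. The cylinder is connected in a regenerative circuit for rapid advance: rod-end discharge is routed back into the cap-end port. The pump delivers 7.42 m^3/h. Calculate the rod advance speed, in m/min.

v ≈ 8.39 m/min

In regeneration the rod-end outflow joins the pump flow into the cap end, so the net volume the pump must supply per unit advance equals the rod cross-section area.
Rod cross-section A_rod = π/4 × (137 mm)² = 14740 mm^2
v = Q_pump / A_rod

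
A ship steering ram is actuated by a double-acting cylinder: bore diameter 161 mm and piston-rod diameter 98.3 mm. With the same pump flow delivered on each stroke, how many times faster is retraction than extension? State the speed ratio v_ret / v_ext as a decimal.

Cap-side area A_cap = π/4 × (161 mm)² = 20360 mm^2
Rod-side annular area A_ann = π/4 × (161² − 98.3²) = 12770 mm^2
For equal Q, v ∝ 1/A, so v_ret/v_ext = A_cap/A_ann.

v_ret/v_ext ≈ 1.59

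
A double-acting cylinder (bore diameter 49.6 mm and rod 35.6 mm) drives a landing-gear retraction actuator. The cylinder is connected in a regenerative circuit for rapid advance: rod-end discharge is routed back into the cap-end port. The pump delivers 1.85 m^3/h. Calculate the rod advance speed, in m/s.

v ≈ 0.516 m/s

In regeneration the rod-end outflow joins the pump flow into the cap end, so the net volume the pump must supply per unit advance equals the rod cross-section area.
Rod cross-section A_rod = π/4 × (35.6 mm)² = 995.4 mm^2
v = Q_pump / A_rod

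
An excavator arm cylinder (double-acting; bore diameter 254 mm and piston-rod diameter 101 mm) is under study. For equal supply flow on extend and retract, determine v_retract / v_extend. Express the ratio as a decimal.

v_ret/v_ext ≈ 1.19

Cap-side area A_cap = π/4 × (254 mm)² = 50670 mm^2
Rod-side annular area A_ann = π/4 × (254² − 101²) = 42660 mm^2
For equal Q, v ∝ 1/A, so v_ret/v_ext = A_cap/A_ann.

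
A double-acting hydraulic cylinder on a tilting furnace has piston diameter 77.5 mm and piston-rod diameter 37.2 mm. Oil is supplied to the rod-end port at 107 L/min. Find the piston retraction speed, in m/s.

Rod-side annular area A_ann = π/4 × (77.5² − 37.2²) = 3630 mm^2
Flow into the rod-end port fills the annular volume.
v = Q / A

v ≈ 0.491 m/s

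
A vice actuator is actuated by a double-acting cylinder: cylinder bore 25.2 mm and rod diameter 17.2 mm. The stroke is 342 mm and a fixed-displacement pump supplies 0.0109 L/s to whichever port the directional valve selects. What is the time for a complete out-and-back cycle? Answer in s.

t ≈ 24.0 s

Cap-side area A_cap = π/4 × (25.2 mm)² = 498.8 mm^2
Rod-side annular area A_ann = π/4 × (25.2² − 17.2²) = 266.4 mm^2
t_ext = A_cap·L/Q = 15.65 s
t_ret = A_ann·L/Q = 8.359 s
t_cycle = t_ext + t_ret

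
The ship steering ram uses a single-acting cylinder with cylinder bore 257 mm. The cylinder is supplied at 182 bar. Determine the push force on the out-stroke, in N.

Cap-side area A_cap = π/4 × (257 mm)² = 51870 mm^2
F = P × A_cap = 182 bar × A_cap

F ≈ 9.44e5 N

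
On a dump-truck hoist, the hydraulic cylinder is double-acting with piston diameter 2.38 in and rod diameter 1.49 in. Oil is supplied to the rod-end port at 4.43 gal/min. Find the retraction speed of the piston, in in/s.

v ≈ 6.30 in/s

Rod-side annular area A_ann = π/4 × (2.38² − 1.49²) = 2.705 in^2
Flow into the rod-end port fills the annular volume.
v = Q / A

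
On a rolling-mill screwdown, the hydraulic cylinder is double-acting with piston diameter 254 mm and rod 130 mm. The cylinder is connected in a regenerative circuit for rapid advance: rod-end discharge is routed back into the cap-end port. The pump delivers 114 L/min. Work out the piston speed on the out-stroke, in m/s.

v ≈ 0.143 m/s

In regeneration the rod-end outflow joins the pump flow into the cap end, so the net volume the pump must supply per unit advance equals the rod cross-section area.
Rod cross-section A_rod = π/4 × (130 mm)² = 13270 mm^2
v = Q_pump / A_rod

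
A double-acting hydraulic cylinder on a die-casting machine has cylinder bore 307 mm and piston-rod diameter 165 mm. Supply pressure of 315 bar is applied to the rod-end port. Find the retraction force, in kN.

Rod-side annular area A_ann = π/4 × (307² − 165²) = 52640 mm^2
On retraction the pressure acts on the annular area (bore minus rod).
F = P × A_ann

F ≈ 1660 kN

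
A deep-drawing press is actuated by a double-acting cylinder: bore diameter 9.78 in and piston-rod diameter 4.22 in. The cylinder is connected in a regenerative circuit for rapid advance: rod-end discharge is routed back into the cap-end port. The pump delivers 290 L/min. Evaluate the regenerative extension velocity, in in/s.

v ≈ 21.1 in/s

In regeneration the rod-end outflow joins the pump flow into the cap end, so the net volume the pump must supply per unit advance equals the rod cross-section area.
Rod cross-section A_rod = π/4 × (4.22 in)² = 13.99 in^2
v = Q_pump / A_rod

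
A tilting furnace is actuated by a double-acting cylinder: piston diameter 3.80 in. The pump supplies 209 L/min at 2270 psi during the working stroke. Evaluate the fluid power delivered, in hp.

Hydraulic power = P × Q

W ≈ 73.1 hp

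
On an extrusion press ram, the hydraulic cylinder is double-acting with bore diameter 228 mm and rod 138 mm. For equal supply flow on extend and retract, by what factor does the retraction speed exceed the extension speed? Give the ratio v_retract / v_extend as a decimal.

Cap-side area A_cap = π/4 × (228 mm)² = 40830 mm^2
Rod-side annular area A_ann = π/4 × (228² − 138²) = 25870 mm^2
For equal Q, v ∝ 1/A, so v_ret/v_ext = A_cap/A_ann.

v_ret/v_ext ≈ 1.58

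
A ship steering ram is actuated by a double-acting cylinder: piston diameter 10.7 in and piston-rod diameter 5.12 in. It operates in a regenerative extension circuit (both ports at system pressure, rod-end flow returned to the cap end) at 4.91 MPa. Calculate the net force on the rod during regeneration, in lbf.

F ≈ 14700 lbf

With equal pressure on both faces, forces on the annular region cancel; the net push is pressure × rod cross-section.
Rod cross-section A_rod = π/4 × (5.12 in)² = 20.59 in^2
F = P × A_rod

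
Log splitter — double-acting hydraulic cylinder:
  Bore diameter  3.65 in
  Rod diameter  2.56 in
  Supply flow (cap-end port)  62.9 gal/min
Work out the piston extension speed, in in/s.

v ≈ 23.1 in/s

Cap-side area A_cap = π/4 × (3.65 in)² = 10.46 in^2
v = Q / A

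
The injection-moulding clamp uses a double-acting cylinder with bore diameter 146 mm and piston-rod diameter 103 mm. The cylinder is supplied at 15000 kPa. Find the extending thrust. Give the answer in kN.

F ≈ 251 kN

Cap-side area A_cap = π/4 × (146 mm)² = 16740 mm^2
F = P × A_cap = 15000 kPa × A_cap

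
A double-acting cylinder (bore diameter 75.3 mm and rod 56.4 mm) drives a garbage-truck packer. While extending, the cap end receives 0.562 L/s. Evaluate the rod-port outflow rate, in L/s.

Cap-side area A_cap = π/4 × (75.3 mm)² = 4453 mm^2
Rod-side annular area A_ann = π/4 × (75.3² − 56.4²) = 1955 mm^2
Piston speed v = Q_in/A_cap; rod-end outflow Q_out = v × A_ann = Q_in × A_ann/A_cap.

Q_out ≈ 0.247 L/s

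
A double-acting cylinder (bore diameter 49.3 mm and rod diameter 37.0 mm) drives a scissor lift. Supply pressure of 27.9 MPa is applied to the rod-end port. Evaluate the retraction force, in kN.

F ≈ 23.3 kN

Rod-side annular area A_ann = π/4 × (49.3² − 37.0²) = 833.7 mm^2
On retraction the pressure acts on the annular area (bore minus rod).
F = P × A_ann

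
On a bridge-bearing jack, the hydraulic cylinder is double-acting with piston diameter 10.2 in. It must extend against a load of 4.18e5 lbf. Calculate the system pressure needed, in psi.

Cap-side area A_cap = π/4 × (10.2 in)² = 81.71 in^2
P = F / A = 4.18e5 lbf / A

P ≈ 5120 psi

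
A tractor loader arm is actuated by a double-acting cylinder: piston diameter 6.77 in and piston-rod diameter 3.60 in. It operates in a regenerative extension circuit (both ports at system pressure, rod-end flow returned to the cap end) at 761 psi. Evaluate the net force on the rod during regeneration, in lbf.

With equal pressure on both faces, forces on the annular region cancel; the net push is pressure × rod cross-section.
Rod cross-section A_rod = π/4 × (3.60 in)² = 10.18 in^2
F = P × A_rod

F ≈ 7750 lbf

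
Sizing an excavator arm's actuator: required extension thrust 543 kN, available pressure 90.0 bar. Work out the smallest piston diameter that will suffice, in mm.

Extension force acts on the full piston face: F = P × (π/4)D².
D = √(4F / (πP)) = √(4 × 543 kN / (π × 90.0 bar))

D ≈ 277 mm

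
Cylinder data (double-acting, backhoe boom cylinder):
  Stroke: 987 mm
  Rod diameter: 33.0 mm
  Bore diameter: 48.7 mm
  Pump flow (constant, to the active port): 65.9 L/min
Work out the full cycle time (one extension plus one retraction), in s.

t ≈ 2.58 s

Cap-side area A_cap = π/4 × (48.7 mm)² = 1863 mm^2
Rod-side annular area A_ann = π/4 × (48.7² − 33.0²) = 1007 mm^2
t_ext = A_cap·L/Q = 1.674 s
t_ret = A_ann·L/Q = 0.9053 s
t_cycle = t_ext + t_ret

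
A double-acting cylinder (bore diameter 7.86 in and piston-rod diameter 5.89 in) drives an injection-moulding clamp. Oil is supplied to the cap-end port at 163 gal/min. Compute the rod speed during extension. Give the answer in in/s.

Cap-side area A_cap = π/4 × (7.86 in)² = 48.52 in^2
v = Q / A

v ≈ 12.9 in/s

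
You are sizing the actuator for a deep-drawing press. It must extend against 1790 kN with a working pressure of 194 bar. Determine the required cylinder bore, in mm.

Extension force acts on the full piston face: F = P × (π/4)D².
D = √(4F / (πP)) = √(4 × 1790 kN / (π × 194 bar))

D ≈ 343 mm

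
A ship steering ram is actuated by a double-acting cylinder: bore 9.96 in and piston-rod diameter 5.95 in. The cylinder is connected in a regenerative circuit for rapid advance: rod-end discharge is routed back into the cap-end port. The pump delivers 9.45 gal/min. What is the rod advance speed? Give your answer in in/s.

In regeneration the rod-end outflow joins the pump flow into the cap end, so the net volume the pump must supply per unit advance equals the rod cross-section area.
Rod cross-section A_rod = π/4 × (5.95 in)² = 27.81 in^2
v = Q_pump / A_rod

v ≈ 1.31 in/s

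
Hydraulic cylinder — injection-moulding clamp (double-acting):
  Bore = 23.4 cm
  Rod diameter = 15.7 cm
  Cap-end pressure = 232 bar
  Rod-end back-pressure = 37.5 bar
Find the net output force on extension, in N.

Cap-side area A_cap = π/4 × (23.4 cm)² = 430.1 cm^2
Rod-side annular area A_ann = π/4 × (23.4² − 15.7²) = 236.5 cm^2
Net thrust = P_cap·A_cap − P_rod·A_ann = 9.977e5 N − 88670 N

F ≈ 9.09e5 N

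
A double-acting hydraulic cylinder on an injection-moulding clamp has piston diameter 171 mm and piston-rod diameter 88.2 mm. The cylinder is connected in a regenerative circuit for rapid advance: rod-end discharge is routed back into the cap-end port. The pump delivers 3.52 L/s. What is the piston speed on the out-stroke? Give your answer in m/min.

In regeneration the rod-end outflow joins the pump flow into the cap end, so the net volume the pump must supply per unit advance equals the rod cross-section area.
Rod cross-section A_rod = π/4 × (88.2 mm)² = 6110 mm^2
v = Q_pump / A_rod

v ≈ 34.6 m/min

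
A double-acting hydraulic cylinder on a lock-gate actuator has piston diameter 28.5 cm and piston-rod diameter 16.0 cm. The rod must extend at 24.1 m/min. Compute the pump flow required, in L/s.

Cap-side area A_cap = π/4 × (28.5 cm)² = 637.9 cm^2
Q = A × v

Q ≈ 25.6 L/s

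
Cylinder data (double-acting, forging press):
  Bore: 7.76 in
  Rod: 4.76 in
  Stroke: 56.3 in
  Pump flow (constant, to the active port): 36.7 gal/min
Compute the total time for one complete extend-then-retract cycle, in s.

t ≈ 30.6 s

Cap-side area A_cap = π/4 × (7.76 in)² = 47.29 in^2
Rod-side annular area A_ann = π/4 × (7.76² − 4.76²) = 29.50 in^2
t_ext = A_cap·L/Q = 18.84 s
t_ret = A_ann·L/Q = 11.75 s
t_cycle = t_ext + t_ret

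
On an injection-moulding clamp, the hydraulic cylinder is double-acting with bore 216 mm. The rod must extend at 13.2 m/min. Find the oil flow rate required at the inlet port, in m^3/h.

Cap-side area A_cap = π/4 × (216 mm)² = 36640 mm^2
Q = A × v

Q ≈ 29.0 m^3/h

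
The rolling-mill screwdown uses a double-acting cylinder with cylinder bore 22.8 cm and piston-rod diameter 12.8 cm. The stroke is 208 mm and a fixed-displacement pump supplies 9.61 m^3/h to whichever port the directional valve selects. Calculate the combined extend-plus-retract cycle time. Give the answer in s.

Cap-side area A_cap = π/4 × (22.8 cm)² = 408.3 cm^2
Rod-side annular area A_ann = π/4 × (22.8² − 12.8²) = 279.6 cm^2
t_ext = A_cap·L/Q = 3.181 s
t_ret = A_ann·L/Q = 2.179 s
t_cycle = t_ext + t_ret

t ≈ 5.36 s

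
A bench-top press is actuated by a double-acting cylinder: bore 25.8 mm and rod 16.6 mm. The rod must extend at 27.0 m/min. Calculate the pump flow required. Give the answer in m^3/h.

Cap-side area A_cap = π/4 × (25.8 mm)² = 522.8 mm^2
Q = A × v

Q ≈ 0.847 m^3/h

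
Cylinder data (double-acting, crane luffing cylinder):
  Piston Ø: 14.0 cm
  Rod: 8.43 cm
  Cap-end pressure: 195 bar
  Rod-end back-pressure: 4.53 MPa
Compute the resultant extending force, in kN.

F ≈ 256 kN

Cap-side area A_cap = π/4 × (14.0 cm)² = 153.9 cm^2
Rod-side annular area A_ann = π/4 × (14.0² − 8.43²) = 98.12 cm^2
Net thrust = P_cap·A_cap − P_rod·A_ann = 300.2 kN − 44.45 kN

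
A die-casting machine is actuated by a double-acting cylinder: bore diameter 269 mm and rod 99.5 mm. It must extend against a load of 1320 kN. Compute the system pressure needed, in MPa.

Cap-side area A_cap = π/4 × (269 mm)² = 56830 mm^2
P = F / A = 1320 kN / A

P ≈ 23.2 MPa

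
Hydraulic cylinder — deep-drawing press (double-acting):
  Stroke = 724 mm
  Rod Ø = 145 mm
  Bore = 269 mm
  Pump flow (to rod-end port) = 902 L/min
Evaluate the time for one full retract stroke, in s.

t ≈ 1.94 s

Rod-side annular area A_ann = π/4 × (269² − 145²) = 40320 mm^2
Swept volume V = A × L; t = V / Q = A·L / Q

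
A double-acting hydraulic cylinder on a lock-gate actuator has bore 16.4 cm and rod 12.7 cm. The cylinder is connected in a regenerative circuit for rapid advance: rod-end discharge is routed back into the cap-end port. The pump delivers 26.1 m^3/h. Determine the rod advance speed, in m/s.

v ≈ 0.572 m/s

In regeneration the rod-end outflow joins the pump flow into the cap end, so the net volume the pump must supply per unit advance equals the rod cross-section area.
Rod cross-section A_rod = π/4 × (12.7 cm)² = 126.7 cm^2
v = Q_pump / A_rod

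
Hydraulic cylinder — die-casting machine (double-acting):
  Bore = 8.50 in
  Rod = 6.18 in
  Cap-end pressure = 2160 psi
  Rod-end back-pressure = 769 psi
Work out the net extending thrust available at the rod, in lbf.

F ≈ 1.02e5 lbf

Cap-side area A_cap = π/4 × (8.50 in)² = 56.75 in^2
Rod-side annular area A_ann = π/4 × (8.50² − 6.18²) = 26.75 in^2
Net thrust = P_cap·A_cap − P_rod·A_ann = 1.226e5 lbf − 20570 lbf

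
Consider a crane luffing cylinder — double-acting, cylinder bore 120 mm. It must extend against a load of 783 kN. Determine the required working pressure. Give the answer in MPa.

P ≈ 69.2 MPa

Cap-side area A_cap = π/4 × (120 mm)² = 11310 mm^2
P = F / A = 783 kN / A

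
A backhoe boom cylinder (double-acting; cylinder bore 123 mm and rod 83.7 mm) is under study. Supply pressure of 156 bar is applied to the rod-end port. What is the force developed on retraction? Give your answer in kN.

Rod-side annular area A_ann = π/4 × (123² − 83.7²) = 6380 mm^2
On retraction the pressure acts on the annular area (bore minus rod).
F = P × A_ann

F ≈ 99.5 kN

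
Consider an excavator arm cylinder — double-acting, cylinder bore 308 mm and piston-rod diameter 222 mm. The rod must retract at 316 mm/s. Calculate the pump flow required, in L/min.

Rod-side annular area A_ann = π/4 × (308² − 222²) = 35800 mm^2
Q = A × v

Q ≈ 679 L/min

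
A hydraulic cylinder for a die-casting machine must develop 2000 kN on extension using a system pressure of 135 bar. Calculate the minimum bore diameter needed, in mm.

Extension force acts on the full piston face: F = P × (π/4)D².
D = √(4F / (πP)) = √(4 × 2000 kN / (π × 135 bar))

D ≈ 434 mm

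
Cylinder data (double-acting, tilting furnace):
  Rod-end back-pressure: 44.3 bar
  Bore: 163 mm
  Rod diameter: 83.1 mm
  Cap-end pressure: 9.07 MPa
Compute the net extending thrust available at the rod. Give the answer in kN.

Cap-side area A_cap = π/4 × (163 mm)² = 20870 mm^2
Rod-side annular area A_ann = π/4 × (163² − 83.1²) = 15440 mm^2
Net thrust = P_cap·A_cap − P_rod·A_ann = 189.3 kN − 68.42 kN

F ≈ 121 kN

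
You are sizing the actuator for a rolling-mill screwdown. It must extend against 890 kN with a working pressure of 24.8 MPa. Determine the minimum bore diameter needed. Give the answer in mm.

Extension force acts on the full piston face: F = P × (π/4)D².
D = √(4F / (πP)) = √(4 × 890 kN / (π × 24.8 MPa))

D ≈ 214 mm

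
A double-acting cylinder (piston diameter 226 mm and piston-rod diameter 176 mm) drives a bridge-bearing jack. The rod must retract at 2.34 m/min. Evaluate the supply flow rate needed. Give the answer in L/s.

Rod-side annular area A_ann = π/4 × (226² − 176²) = 15790 mm^2
Q = A × v

Q ≈ 0.616 L/s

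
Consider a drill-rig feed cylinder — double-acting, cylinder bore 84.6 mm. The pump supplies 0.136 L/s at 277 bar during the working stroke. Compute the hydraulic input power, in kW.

Hydraulic power = P × Q

W ≈ 3.77 kW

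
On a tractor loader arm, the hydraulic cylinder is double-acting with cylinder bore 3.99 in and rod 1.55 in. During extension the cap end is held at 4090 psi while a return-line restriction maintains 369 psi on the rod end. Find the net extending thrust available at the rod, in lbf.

Cap-side area A_cap = π/4 × (3.99 in)² = 12.50 in^2
Rod-side annular area A_ann = π/4 × (3.99² − 1.55²) = 10.62 in^2
Net thrust = P_cap·A_cap − P_rod·A_ann = 51140 lbf − 3918 lbf

F ≈ 47200 lbf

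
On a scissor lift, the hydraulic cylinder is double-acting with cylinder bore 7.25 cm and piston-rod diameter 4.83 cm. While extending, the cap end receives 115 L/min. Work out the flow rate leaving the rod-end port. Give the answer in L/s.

Q_out ≈ 1.07 L/s

Cap-side area A_cap = π/4 × (7.25 cm)² = 41.28 cm^2
Rod-side annular area A_ann = π/4 × (7.25² − 4.83²) = 22.96 cm^2
Piston speed v = Q_in/A_cap; rod-end outflow Q_out = v × A_ann = Q_in × A_ann/A_cap.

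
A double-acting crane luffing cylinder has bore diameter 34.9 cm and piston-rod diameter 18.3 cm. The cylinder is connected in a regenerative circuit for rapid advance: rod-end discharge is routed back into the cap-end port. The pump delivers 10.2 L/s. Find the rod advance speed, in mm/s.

v ≈ 388 mm/s

In regeneration the rod-end outflow joins the pump flow into the cap end, so the net volume the pump must supply per unit advance equals the rod cross-section area.
Rod cross-section A_rod = π/4 × (18.3 cm)² = 263.0 cm^2
v = Q_pump / A_rod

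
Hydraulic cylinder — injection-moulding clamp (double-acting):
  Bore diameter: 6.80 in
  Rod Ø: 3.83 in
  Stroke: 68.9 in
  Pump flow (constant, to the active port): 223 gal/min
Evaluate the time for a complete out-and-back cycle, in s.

Cap-side area A_cap = π/4 × (6.80 in)² = 36.32 in^2
Rod-side annular area A_ann = π/4 × (6.80² − 3.83²) = 24.80 in^2
t_ext = A_cap·L/Q = 2.914 s
t_ret = A_ann·L/Q = 1.990 s
t_cycle = t_ext + t_ret

t ≈ 4.90 s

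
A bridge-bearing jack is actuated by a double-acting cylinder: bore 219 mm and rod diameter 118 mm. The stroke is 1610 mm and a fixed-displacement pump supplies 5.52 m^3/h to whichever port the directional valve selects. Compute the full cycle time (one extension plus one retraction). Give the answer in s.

t ≈ 67.6 s

Cap-side area A_cap = π/4 × (219 mm)² = 37670 mm^2
Rod-side annular area A_ann = π/4 × (219² − 118²) = 26730 mm^2
t_ext = A_cap·L/Q = 39.55 s
t_ret = A_ann·L/Q = 28.07 s
t_cycle = t_ext + t_ret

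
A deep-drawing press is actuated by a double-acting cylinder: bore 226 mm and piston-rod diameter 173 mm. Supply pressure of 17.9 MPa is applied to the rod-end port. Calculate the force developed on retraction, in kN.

Rod-side annular area A_ann = π/4 × (226² − 173²) = 16610 mm^2
On retraction the pressure acts on the annular area (bore minus rod).
F = P × A_ann

F ≈ 297 kN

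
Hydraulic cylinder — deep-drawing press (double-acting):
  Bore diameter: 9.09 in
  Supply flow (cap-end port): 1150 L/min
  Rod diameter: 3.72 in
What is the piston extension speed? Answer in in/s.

Cap-side area A_cap = π/4 × (9.09 in)² = 64.90 in^2
v = Q / A

v ≈ 18.0 in/s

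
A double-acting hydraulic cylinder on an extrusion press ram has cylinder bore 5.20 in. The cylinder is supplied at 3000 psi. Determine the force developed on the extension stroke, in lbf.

Cap-side area A_cap = π/4 × (5.20 in)² = 21.24 in^2
F = P × A_cap = 3000 psi × A_cap

F ≈ 63700 lbf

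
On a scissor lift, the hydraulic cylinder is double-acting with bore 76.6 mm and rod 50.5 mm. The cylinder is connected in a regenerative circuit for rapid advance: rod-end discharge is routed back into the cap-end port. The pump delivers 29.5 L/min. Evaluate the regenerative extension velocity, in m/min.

v ≈ 14.7 m/min

In regeneration the rod-end outflow joins the pump flow into the cap end, so the net volume the pump must supply per unit advance equals the rod cross-section area.
Rod cross-section A_rod = π/4 × (50.5 mm)² = 2003 mm^2
v = Q_pump / A_rod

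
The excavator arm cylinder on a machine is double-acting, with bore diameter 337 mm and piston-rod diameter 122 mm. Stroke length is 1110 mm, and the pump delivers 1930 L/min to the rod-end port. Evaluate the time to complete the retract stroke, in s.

t ≈ 2.67 s

Rod-side annular area A_ann = π/4 × (337² − 122²) = 77510 mm^2
Swept volume V = A × L; t = V / Q = A·L / Q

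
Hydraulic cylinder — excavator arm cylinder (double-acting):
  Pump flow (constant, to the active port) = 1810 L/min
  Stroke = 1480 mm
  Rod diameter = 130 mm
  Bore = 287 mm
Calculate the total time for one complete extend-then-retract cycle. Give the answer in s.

Cap-side area A_cap = π/4 × (287 mm)² = 64690 mm^2
Rod-side annular area A_ann = π/4 × (287² − 130²) = 51420 mm^2
t_ext = A_cap·L/Q = 3.174 s
t_ret = A_ann·L/Q = 2.523 s
t_cycle = t_ext + t_ret

t ≈ 5.70 s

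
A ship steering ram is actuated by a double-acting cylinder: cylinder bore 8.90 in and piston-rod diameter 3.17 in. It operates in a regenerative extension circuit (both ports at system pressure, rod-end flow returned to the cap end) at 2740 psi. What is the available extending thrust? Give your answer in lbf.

With equal pressure on both faces, forces on the annular region cancel; the net push is pressure × rod cross-section.
Rod cross-section A_rod = π/4 × (3.17 in)² = 7.892 in^2
F = P × A_rod

F ≈ 21600 lbf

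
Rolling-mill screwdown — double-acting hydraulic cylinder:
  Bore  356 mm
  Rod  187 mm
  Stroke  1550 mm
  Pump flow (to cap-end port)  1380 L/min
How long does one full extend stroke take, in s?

t ≈ 6.71 s

Cap-side area A_cap = π/4 × (356 mm)² = 99540 mm^2
Swept volume V = A × L; t = V / Q = A·L / Q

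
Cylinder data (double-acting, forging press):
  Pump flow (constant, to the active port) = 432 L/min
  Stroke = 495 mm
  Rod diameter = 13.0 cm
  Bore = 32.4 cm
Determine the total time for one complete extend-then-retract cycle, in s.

Cap-side area A_cap = π/4 × (32.4 cm)² = 824.5 cm^2
Rod-side annular area A_ann = π/4 × (32.4² − 13.0²) = 691.7 cm^2
t_ext = A_cap·L/Q = 5.668 s
t_ret = A_ann·L/Q = 4.756 s
t_cycle = t_ext + t_ret

t ≈ 10.4 s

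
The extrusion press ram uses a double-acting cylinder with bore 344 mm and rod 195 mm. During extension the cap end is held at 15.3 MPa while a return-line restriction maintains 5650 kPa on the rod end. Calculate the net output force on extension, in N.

F ≈ 1.07e6 N

Cap-side area A_cap = π/4 × (344 mm)² = 92940 mm^2
Rod-side annular area A_ann = π/4 × (344² − 195²) = 63080 mm^2
Net thrust = P_cap·A_cap − P_rod·A_ann = 1.422e6 N − 3.564e5 N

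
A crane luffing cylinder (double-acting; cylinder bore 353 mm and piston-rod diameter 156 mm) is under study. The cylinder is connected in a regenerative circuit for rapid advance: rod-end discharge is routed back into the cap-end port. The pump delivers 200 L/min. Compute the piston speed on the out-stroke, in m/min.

In regeneration the rod-end outflow joins the pump flow into the cap end, so the net volume the pump must supply per unit advance equals the rod cross-section area.
Rod cross-section A_rod = π/4 × (156 mm)² = 19110 mm^2
v = Q_pump / A_rod

v ≈ 10.5 m/min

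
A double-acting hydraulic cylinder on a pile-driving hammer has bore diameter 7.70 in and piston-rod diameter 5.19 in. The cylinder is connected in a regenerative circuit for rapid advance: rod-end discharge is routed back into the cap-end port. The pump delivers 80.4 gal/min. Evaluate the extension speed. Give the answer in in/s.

v ≈ 14.6 in/s

In regeneration the rod-end outflow joins the pump flow into the cap end, so the net volume the pump must supply per unit advance equals the rod cross-section area.
Rod cross-section A_rod = π/4 × (5.19 in)² = 21.16 in^2
v = Q_pump / A_rod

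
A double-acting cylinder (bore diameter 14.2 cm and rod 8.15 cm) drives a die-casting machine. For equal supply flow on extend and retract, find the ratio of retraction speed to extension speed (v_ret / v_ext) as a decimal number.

Cap-side area A_cap = π/4 × (14.2 cm)² = 158.4 cm^2
Rod-side annular area A_ann = π/4 × (14.2² − 8.15²) = 106.2 cm^2
For equal Q, v ∝ 1/A, so v_ret/v_ext = A_cap/A_ann.

v_ret/v_ext ≈ 1.49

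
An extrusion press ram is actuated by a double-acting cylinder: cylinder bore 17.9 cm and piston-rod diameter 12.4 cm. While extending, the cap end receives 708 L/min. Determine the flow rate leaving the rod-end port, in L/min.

Cap-side area A_cap = π/4 × (17.9 cm)² = 251.6 cm^2
Rod-side annular area A_ann = π/4 × (17.9² − 12.4²) = 130.9 cm^2
Piston speed v = Q_in/A_cap; rod-end outflow Q_out = v × A_ann = Q_in × A_ann/A_cap.

Q_out ≈ 368 L/min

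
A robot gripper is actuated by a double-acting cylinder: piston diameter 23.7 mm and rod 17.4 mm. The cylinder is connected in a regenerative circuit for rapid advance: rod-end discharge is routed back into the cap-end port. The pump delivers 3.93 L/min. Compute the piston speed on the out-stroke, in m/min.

v ≈ 16.5 m/min

In regeneration the rod-end outflow joins the pump flow into the cap end, so the net volume the pump must supply per unit advance equals the rod cross-section area.
Rod cross-section A_rod = π/4 × (17.4 mm)² = 237.8 mm^2
v = Q_pump / A_rod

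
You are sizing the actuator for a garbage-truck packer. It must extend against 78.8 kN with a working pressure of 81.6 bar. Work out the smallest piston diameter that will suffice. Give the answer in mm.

D ≈ 111 mm

Extension force acts on the full piston face: F = P × (π/4)D².
D = √(4F / (πP)) = √(4 × 78.8 kN / (π × 81.6 bar))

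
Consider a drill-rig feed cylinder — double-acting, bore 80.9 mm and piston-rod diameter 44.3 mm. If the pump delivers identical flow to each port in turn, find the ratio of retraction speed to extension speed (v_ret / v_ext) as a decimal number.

v_ret/v_ext ≈ 1.43

Cap-side area A_cap = π/4 × (80.9 mm)² = 5140 mm^2
Rod-side annular area A_ann = π/4 × (80.9² − 44.3²) = 3599 mm^2
For equal Q, v ∝ 1/A, so v_ret/v_ext = A_cap/A_ann.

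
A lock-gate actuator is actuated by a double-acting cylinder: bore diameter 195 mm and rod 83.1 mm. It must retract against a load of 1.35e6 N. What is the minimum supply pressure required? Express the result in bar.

P ≈ 552 bar

Rod-side annular area A_ann = π/4 × (195² − 83.1²) = 24440 mm^2
Retraction: pressure acts on the annular area.
P = F / A = 1.35e6 N / A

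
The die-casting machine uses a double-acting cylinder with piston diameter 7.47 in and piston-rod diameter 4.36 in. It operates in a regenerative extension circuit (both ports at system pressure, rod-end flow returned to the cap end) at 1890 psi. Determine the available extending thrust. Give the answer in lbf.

F ≈ 28200 lbf

With equal pressure on both faces, forces on the annular region cancel; the net push is pressure × rod cross-section.
Rod cross-section A_rod = π/4 × (4.36 in)² = 14.93 in^2
F = P × A_rod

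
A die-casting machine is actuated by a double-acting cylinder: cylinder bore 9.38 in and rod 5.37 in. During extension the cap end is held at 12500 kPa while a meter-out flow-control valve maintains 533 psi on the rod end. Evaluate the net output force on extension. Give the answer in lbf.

F ≈ 1.01e5 lbf

Cap-side area A_cap = π/4 × (9.38 in)² = 69.10 in^2
Rod-side annular area A_ann = π/4 × (9.38² − 5.37²) = 46.45 in^2
Net thrust = P_cap·A_cap − P_rod·A_ann = 1.253e5 lbf − 24760 lbf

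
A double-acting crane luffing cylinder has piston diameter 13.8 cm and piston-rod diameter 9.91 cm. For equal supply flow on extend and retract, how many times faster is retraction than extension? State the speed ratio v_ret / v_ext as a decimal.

v_ret/v_ext ≈ 2.06

Cap-side area A_cap = π/4 × (13.8 cm)² = 149.6 cm^2
Rod-side annular area A_ann = π/4 × (13.8² − 9.91²) = 72.44 cm^2
For equal Q, v ∝ 1/A, so v_ret/v_ext = A_cap/A_ann.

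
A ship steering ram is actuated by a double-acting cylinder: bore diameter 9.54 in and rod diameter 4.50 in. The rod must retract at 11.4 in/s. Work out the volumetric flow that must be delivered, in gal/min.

Rod-side annular area A_ann = π/4 × (9.54² − 4.50²) = 55.58 in^2
Q = A × v

Q ≈ 165 gal/min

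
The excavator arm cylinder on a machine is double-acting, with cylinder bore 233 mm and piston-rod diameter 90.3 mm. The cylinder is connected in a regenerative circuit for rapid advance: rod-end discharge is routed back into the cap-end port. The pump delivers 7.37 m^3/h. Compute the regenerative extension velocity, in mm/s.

v ≈ 320 mm/s

In regeneration the rod-end outflow joins the pump flow into the cap end, so the net volume the pump must supply per unit advance equals the rod cross-section area.
Rod cross-section A_rod = π/4 × (90.3 mm)² = 6404 mm^2
v = Q_pump / A_rod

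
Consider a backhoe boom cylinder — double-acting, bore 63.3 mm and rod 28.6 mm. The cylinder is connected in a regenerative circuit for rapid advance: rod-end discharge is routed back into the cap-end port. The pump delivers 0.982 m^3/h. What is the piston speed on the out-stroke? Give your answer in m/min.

In regeneration the rod-end outflow joins the pump flow into the cap end, so the net volume the pump must supply per unit advance equals the rod cross-section area.
Rod cross-section A_rod = π/4 × (28.6 mm)² = 642.4 mm^2
v = Q_pump / A_rod

v ≈ 25.5 m/min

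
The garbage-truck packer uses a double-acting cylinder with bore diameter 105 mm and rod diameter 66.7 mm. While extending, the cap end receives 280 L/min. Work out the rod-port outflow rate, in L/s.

Cap-side area A_cap = π/4 × (105 mm)² = 8659 mm^2
Rod-side annular area A_ann = π/4 × (105² − 66.7²) = 5165 mm^2
Piston speed v = Q_in/A_cap; rod-end outflow Q_out = v × A_ann = Q_in × A_ann/A_cap.

Q_out ≈ 2.78 L/s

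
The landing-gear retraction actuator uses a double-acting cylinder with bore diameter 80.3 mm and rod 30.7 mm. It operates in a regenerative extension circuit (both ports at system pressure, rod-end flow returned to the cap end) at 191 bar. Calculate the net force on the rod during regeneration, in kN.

With equal pressure on both faces, forces on the annular region cancel; the net push is pressure × rod cross-section.
Rod cross-section A_rod = π/4 × (30.7 mm)² = 740.2 mm^2
F = P × A_rod

F ≈ 14.1 kN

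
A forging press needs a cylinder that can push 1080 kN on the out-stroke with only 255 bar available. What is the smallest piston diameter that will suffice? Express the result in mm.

D ≈ 232 mm

Extension force acts on the full piston face: F = P × (π/4)D².
D = √(4F / (πP)) = √(4 × 1080 kN / (π × 255 bar))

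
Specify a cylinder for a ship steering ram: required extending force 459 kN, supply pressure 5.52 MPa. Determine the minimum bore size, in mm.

D ≈ 325 mm

Extension force acts on the full piston face: F = P × (π/4)D².
D = √(4F / (πP)) = √(4 × 459 kN / (π × 5.52 MPa))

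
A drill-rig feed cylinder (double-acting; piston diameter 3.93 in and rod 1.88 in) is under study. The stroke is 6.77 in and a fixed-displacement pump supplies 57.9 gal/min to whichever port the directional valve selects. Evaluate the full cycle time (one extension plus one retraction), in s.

Cap-side area A_cap = π/4 × (3.93 in)² = 12.13 in^2
Rod-side annular area A_ann = π/4 × (3.93² − 1.88²) = 9.354 in^2
t_ext = A_cap·L/Q = 0.3684 s
t_ret = A_ann·L/Q = 0.2841 s
t_cycle = t_ext + t_ret

t ≈ 0.653 s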